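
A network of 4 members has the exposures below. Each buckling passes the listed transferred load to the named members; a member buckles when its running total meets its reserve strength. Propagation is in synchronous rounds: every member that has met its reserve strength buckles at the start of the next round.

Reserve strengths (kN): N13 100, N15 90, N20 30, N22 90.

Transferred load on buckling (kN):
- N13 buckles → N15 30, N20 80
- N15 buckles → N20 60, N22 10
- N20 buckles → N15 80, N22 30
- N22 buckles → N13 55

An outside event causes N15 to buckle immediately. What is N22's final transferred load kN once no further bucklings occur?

Round 1 — N15 buckles (initial).
  N20: +60 → 60 ≥ 30
  N22: +10 → 10 < 90
Round 2 — N20 buckles.
  N22: +30 → 40 < 90
No further bucklings.

40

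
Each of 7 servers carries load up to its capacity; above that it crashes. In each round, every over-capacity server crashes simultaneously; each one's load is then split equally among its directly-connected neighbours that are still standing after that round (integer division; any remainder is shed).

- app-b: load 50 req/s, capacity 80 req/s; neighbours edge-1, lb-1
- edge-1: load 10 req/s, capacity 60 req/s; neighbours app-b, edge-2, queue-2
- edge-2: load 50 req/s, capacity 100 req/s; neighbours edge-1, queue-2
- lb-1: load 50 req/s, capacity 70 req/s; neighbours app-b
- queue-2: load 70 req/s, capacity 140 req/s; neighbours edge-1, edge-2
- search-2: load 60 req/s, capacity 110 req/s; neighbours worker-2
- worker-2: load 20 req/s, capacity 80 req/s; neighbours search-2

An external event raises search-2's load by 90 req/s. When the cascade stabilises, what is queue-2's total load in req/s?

Round 1 — search-2 at 150 > 110. search-2 crashes.
  search-2 sheds 150 req/s to worker-2: 150 each.
    worker-2: 20+150 = 170 > 80
Round 2 — worker-2 crashes.
  worker-2 sheds 170 req/s: no online neighbours, lost.
No further crashes.

70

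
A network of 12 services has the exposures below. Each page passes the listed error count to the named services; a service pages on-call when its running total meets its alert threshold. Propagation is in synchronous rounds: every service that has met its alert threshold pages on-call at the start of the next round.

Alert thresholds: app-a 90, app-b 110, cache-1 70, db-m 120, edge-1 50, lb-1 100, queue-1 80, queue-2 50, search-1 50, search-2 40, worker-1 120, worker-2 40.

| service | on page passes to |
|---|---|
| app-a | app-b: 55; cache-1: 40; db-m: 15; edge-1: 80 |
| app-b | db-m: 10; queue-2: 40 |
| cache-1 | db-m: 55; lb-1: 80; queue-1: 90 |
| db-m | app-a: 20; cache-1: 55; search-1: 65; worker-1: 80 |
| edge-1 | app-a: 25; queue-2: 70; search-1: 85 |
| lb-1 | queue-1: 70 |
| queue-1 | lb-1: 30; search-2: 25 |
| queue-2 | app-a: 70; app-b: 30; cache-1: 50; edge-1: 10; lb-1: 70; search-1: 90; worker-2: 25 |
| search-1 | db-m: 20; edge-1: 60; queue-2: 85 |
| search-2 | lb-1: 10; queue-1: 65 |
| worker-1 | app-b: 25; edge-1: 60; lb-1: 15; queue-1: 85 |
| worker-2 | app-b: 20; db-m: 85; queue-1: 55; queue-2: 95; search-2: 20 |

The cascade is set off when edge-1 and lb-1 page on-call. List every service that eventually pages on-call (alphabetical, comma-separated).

Round 1 — edge-1, lb-1 page on-call (initial).
  app-a: +25 → 25 < 90
  queue-1: +70 → 70 < 80
  queue-2: +70 → 70 ≥ 50
  search-1: +85 → 85 ≥ 50
Round 2 — queue-2, search-1 page on-call.
  app-a: +70 → 95 ≥ 90
  app-b: +30 → 30 < 110
  cache-1: +50 → 50 < 70
  db-m: +20 → 20 < 120
  worker-2: +25 → 25 < 40
Round 3 — app-a pages on-call.
  app-b: +55 → 85 < 110
  cache-1: +40 → 90 ≥ 70
  db-m: +15 → 35 < 120
Round 4 — cache-1 pages on-call.
  db-m: +55 → 90 < 120
  queue-1: +90 → 160 ≥ 80
Round 5 — queue-1 pages on-call.
  search-2: +25 → 25 < 40
No further pages.

app-a, cache-1, edge-1, lb-1, queue-1, queue-2, search-1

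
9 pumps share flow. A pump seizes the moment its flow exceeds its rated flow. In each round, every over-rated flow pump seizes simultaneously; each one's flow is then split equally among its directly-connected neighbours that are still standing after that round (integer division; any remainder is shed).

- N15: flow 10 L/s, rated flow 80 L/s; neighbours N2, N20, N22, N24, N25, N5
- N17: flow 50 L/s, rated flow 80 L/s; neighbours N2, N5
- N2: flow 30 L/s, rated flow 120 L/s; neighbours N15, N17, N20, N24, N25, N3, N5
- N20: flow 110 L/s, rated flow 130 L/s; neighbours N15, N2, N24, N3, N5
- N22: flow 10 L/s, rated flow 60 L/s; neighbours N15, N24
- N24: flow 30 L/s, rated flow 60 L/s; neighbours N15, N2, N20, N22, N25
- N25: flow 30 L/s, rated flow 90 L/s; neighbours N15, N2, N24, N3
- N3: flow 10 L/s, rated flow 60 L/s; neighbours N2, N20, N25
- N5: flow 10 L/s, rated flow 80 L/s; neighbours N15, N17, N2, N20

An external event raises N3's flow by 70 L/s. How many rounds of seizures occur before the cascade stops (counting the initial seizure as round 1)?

Round 1 — N3 at 80 > 60. N3 seizes.
  N3 sheds 80 L/s to N2, N20, N25: 26 each (2 lost).
    N2: 30+26 = 56 ≤ 120
    N20: 110+26 = 136 > 130
    N25: 30+26 = 56 ≤ 90
Round 2 — N20 seizes.
  N20 sheds 136 L/s to N15, N2, N24, N5: 34 each.
    N15: 10+34 = 44 ≤ 80
    N2: 56+34 = 90 ≤ 120
    N24: 30+34 = 64 > 60
    N5: 10+34 = 44 ≤ 80
Round 3 — N24 seizes.
  N24 sheds 64 L/s to N15, N2, N22, N25: 16 each.
    N15: 44+16 = 60 ≤ 80
    N2: 90+16 = 106 ≤ 120
    N22: 10+16 = 26 ≤ 60
    N25: 56+16 = 72 ≤ 90
No further seizures.

3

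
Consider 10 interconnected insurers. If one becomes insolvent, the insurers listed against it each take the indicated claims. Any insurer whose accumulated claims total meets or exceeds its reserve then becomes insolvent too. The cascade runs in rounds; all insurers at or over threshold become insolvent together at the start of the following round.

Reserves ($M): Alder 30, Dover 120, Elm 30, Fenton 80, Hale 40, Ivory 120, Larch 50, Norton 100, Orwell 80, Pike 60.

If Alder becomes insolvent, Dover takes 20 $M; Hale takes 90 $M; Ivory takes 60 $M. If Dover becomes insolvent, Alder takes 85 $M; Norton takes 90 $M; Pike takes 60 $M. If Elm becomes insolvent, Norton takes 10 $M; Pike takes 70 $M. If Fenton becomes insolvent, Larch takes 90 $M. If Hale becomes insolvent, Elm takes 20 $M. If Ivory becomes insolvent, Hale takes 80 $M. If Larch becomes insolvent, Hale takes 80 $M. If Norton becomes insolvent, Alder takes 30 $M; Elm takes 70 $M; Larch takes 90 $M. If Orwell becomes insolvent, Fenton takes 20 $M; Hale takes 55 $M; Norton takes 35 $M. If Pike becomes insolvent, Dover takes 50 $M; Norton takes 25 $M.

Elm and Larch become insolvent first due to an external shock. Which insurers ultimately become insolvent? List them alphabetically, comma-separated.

Elm, Hale, Larch, Pike

Round 1 — Elm, Larch become insolvent (initial).
  Hale: +80 → 80 ≥ 40
  Norton: +10 → 10 < 100
  Pike: +70 → 70 ≥ 60
Round 2 — Hale, Pike become insolvent.
  Dover: +50 → 50 < 120
  Norton: +25 → 35 < 100
No further insolvencies.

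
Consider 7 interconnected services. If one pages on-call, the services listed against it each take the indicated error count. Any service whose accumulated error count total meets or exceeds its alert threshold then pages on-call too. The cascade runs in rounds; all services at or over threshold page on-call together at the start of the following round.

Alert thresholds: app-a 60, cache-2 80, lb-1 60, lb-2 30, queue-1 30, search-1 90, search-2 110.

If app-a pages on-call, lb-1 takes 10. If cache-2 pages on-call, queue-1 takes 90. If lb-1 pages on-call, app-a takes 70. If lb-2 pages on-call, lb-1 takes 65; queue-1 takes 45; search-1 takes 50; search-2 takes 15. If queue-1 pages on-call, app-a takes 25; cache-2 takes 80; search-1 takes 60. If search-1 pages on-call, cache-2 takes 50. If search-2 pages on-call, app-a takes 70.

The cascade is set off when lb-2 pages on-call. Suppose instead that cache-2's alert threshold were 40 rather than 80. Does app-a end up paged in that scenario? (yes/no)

yes

With cache-2's alert threshold at 40:
Round 1 — lb-2 pages on-call (initial).
  lb-1: +65 → 65 ≥ 60
  queue-1: +45 → 45 ≥ 30
  search-1: +50 → 50 < 90
  search-2: +15 → 15 < 110
Round 2 — lb-1, queue-1 page on-call.
  app-a: +70+25 → 95 ≥ 60
  cache-2: +80 → 80 ≥ 40
  search-1: +60 → 110 ≥ 90
Round 3 — app-a, cache-2, search-1 page on-call.
No further pages.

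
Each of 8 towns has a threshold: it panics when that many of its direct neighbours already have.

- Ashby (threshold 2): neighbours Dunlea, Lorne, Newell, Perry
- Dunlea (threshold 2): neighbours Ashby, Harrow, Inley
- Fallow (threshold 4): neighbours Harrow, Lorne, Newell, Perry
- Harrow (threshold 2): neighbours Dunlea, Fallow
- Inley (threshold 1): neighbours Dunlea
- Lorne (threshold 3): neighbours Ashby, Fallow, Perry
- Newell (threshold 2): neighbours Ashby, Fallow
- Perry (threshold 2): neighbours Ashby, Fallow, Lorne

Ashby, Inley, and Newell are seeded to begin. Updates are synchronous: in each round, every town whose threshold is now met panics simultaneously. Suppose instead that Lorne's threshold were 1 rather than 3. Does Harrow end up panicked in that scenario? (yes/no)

With Lorne's threshold at 1:
Round 1 — Ashby, Inley, Newell panic (initial).
Round 2 — checking thresholds:
  Dunlea: 2 of 3 neighbours ≥ 2, panics.
  Fallow: 1 of 4 neighbours < 4, not yet.
  Lorne: 1 of 3 neighbours ≥ 1, panics.
  Perry: 1 of 3 neighbours < 2, not yet.
Round 3 — checking thresholds:
  Fallow: 2 of 4 neighbours < 4, not yet.
  Harrow: 1 of 2 neighbours < 2, not yet.
  Perry: 2 of 3 neighbours ≥ 2, panics.
Round 4 — no new panics; cascade stops.

no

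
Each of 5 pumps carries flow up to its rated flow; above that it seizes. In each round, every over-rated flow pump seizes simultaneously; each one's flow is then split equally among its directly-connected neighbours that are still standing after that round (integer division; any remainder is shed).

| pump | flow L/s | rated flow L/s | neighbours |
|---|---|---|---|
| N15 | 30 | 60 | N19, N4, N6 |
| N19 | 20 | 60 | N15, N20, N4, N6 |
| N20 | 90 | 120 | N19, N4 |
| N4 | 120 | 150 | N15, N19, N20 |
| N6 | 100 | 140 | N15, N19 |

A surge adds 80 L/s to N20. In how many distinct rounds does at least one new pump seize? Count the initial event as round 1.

Round 1 — N20 at 170 > 120. N20 seizes.
  N20 sheds 170 L/s to N19, N4: 85 each.
    N19: 20+85 = 105 > 60
    N4: 120+85 = 205 > 150
Round 2 — N19, N4 seize.
  N19 sheds 105 L/s to N15, N6: 52 each (1 lost).
    N15: 30+52 = 82 > 60
    N6: 100+52 = 152 > 140
  N4 sheds 205 L/s to N15: 205 each.
    N15: 82+205 = 287 > 60
Round 3 — N15, N6 seize.
  N15 sheds 287 L/s: no online neighbours, lost.
  N6 sheds 152 L/s: no online neighbours, lost.
No further seizures.

3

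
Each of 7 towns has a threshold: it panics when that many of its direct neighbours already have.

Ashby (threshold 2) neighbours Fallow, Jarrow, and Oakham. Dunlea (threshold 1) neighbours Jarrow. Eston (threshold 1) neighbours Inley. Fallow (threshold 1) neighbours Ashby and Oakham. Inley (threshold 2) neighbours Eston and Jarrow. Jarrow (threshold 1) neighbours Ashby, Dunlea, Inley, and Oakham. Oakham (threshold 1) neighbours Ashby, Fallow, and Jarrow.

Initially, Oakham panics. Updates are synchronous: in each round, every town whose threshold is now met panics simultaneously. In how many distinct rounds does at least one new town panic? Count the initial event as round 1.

Round 1 — Oakham panics (initial).
Round 2 — checking thresholds:
  Ashby: 1 of 3 neighbours < 2, not yet.
  Fallow: 1 of 2 neighbours ≥ 1, panics.
  Jarrow: 1 of 4 neighbours ≥ 1, panics.
Round 3 — checking thresholds:
  Ashby: 3 of 3 neighbours ≥ 2, panics.
  Dunlea: 1 of 1 neighbours ≥ 1, panics.
  Inley: 1 of 2 neighbours < 2, not yet.
Round 4 — no new panics; cascade stops.

3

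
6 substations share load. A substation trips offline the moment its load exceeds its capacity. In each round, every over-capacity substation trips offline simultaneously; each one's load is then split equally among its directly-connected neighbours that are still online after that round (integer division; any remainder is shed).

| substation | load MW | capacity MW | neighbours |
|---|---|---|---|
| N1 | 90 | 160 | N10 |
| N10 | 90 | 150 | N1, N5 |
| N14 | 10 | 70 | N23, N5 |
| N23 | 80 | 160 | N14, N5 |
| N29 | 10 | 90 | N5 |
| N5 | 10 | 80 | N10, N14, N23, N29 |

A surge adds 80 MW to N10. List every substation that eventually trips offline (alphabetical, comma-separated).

Round 1 — N10 at 170 > 150. N10 trips offline.
  N10 sheds 170 MW to N1, N5: 85 each.
    N1: 90+85 = 175 > 160
    N5: 10+85 = 95 > 80
Round 2 — N1, N5 trip offline.
  N1 sheds 175 MW: no online neighbours, lost.
  N5 sheds 95 MW to N14, N23, N29: 31 each (2 lost).
    N14: 10+31 = 41 ≤ 70
    N23: 80+31 = 111 ≤ 160
    N29: 10+31 = 41 ≤ 90
No further trips.

N1, N10, N5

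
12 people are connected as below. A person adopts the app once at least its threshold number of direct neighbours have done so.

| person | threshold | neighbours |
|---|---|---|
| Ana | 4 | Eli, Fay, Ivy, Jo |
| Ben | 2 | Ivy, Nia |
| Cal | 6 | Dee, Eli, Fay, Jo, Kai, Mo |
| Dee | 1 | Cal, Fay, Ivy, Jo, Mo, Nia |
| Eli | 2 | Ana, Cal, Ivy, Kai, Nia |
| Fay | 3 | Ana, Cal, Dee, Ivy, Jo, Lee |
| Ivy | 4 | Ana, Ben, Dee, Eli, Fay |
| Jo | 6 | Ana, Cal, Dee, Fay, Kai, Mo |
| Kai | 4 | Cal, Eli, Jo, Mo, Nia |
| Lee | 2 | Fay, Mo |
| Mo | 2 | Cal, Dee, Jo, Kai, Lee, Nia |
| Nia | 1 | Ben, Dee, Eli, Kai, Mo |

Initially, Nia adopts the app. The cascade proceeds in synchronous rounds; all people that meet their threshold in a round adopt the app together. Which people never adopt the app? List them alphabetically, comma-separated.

Round 1 — Nia adopts the app (initial).
Round 2 — checking thresholds:
  Ben: 1 of 2 neighbours < 2, not yet.
  Dee: 1 of 6 neighbours ≥ 1, adopts the app.
  Eli: 1 of 5 neighbours < 2, not yet.
  Kai: 1 of 5 neighbours < 4, not yet.
  Mo: 1 of 6 neighbours < 2, not yet.
Round 3 — checking thresholds:
  Ben: 1 of 2 neighbours < 2, not yet.
  Cal: 1 of 6 neighbours < 6, not yet.
  Eli: 1 of 5 neighbours < 2, not yet.
  Fay: 1 of 6 neighbours < 3, not yet.
  Ivy: 1 of 5 neighbours < 4, not yet.
  Jo: 1 of 6 neighbours < 6, not yet.
  Kai: 1 of 5 neighbours < 4, not yet.
  Mo: 2 of 6 neighbours ≥ 2, adopts the app.
Round 4 — no new adoptions; cascade stops.

Ana, Ben, Cal, Eli, Fay, Ivy, Jo, Kai, Lee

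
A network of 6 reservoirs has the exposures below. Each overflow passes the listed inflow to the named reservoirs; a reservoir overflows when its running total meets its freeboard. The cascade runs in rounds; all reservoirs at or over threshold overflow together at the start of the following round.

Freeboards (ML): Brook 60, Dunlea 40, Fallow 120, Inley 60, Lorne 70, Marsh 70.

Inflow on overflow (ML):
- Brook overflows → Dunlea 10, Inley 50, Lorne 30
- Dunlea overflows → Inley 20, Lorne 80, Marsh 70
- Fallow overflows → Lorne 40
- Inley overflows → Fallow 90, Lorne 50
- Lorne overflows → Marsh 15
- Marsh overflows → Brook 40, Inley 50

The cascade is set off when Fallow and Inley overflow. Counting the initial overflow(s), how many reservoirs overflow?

Round 1 — Fallow, Inley overflow (initial).
  Lorne: +40+50 → 90 ≥ 70
Round 2 — Lorne overflows.
  Marsh: +15 → 15 < 70
No further overflows.

3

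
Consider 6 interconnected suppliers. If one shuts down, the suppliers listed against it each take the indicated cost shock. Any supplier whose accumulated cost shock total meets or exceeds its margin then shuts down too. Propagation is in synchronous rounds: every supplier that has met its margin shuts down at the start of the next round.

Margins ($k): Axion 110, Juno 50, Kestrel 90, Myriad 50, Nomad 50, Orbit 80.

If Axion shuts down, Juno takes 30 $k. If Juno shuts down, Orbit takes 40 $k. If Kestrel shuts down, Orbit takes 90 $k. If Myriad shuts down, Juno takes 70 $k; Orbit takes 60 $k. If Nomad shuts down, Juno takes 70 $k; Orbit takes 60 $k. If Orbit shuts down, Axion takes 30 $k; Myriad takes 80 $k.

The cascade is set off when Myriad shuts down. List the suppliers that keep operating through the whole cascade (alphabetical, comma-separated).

Round 1 — Myriad shuts down (initial).
  Juno: +70 → 70 ≥ 50
  Orbit: +60 → 60 < 80
Round 2 — Juno shuts down.
  Orbit: +40 → 100 ≥ 80
Round 3 — Orbit shuts down.
  Axion: +30 → 30 < 110
No further shutdowns.

Axion, Kestrel, Nomad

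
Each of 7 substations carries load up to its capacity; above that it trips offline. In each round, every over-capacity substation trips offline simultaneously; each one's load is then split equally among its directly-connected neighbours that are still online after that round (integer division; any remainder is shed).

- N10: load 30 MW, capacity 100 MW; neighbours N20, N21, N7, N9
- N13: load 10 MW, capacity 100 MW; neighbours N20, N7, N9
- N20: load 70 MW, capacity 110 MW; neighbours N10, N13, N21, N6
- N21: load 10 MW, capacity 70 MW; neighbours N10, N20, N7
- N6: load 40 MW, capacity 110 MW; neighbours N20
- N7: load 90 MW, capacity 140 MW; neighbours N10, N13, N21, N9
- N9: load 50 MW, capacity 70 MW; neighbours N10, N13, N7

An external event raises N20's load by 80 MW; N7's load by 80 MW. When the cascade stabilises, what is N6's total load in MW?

77

Round 1 — N20 at 150 > 110; N7 at 170 > 140. N20, N7 trip offline.
  N20 sheds 150 MW to N10, N13, N21, N6: 37 each (2 lost).
    N10: 30+37 = 67 ≤ 100
    N13: 10+37 = 47 ≤ 100
    N21: 10+37 = 47 ≤ 70
    N6: 40+37 = 77 ≤ 110
  N7 sheds 170 MW to N10, N13, N21, N9: 42 each (2 lost).
    N10: 67+42 = 109 > 100
    N13: 47+42 = 89 ≤ 100
    N21: 47+42 = 89 > 70
    N9: 50+42 = 92 > 70
Round 2 — N10, N21, N9 trip offline.
  N10 sheds 109 MW: no online neighbours, lost.
  N21 sheds 89 MW: no online neighbours, lost.
  N9 sheds 92 MW to N13: 92 each.
    N13: 89+92 = 181 > 100
Round 3 — N13 trips offline.
  N13 sheds 181 MW: no online neighbours, lost.
No further trips.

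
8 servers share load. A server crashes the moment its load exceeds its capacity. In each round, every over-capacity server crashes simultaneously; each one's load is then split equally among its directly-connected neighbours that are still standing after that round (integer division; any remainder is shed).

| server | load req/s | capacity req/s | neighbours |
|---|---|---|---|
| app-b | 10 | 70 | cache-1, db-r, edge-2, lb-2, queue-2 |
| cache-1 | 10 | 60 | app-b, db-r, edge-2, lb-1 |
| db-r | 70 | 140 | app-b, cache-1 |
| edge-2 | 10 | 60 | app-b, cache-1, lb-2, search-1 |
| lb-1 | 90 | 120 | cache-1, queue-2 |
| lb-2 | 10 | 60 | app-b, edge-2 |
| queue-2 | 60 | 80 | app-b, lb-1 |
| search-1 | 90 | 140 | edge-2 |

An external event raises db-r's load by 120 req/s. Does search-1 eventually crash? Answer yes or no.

Round 1 — db-r at 190 > 140. db-r crashes.
  db-r sheds 190 req/s to app-b, cache-1: 95 each.
    app-b: 10+95 = 105 > 70
    cache-1: 10+95 = 105 > 60
Round 2 — app-b, cache-1 crash.
  app-b sheds 105 req/s to edge-2, lb-2, queue-2: 35 each.
    edge-2: 10+35 = 45 ≤ 60
    lb-2: 10+35 = 45 ≤ 60
    queue-2: 60+35 = 95 > 80
  cache-1 sheds 105 req/s to edge-2, lb-1: 52 each (1 lost).
    edge-2: 45+52 = 97 > 60
    lb-1: 90+52 = 142 > 120
Round 3 — edge-2, lb-1, queue-2 crash.
  edge-2 sheds 97 req/s to lb-2, search-1: 48 each (1 lost).
    lb-2: 45+48 = 93 > 60
    search-1: 90+48 = 138 ≤ 140
  lb-1 sheds 142 req/s: no online neighbours, lost.
  queue-2 sheds 95 req/s: no online neighbours, lost.
Round 4 — lb-2 crashes.
  lb-2 sheds 93 req/s: no online neighbours, lost.
No further crashes.

no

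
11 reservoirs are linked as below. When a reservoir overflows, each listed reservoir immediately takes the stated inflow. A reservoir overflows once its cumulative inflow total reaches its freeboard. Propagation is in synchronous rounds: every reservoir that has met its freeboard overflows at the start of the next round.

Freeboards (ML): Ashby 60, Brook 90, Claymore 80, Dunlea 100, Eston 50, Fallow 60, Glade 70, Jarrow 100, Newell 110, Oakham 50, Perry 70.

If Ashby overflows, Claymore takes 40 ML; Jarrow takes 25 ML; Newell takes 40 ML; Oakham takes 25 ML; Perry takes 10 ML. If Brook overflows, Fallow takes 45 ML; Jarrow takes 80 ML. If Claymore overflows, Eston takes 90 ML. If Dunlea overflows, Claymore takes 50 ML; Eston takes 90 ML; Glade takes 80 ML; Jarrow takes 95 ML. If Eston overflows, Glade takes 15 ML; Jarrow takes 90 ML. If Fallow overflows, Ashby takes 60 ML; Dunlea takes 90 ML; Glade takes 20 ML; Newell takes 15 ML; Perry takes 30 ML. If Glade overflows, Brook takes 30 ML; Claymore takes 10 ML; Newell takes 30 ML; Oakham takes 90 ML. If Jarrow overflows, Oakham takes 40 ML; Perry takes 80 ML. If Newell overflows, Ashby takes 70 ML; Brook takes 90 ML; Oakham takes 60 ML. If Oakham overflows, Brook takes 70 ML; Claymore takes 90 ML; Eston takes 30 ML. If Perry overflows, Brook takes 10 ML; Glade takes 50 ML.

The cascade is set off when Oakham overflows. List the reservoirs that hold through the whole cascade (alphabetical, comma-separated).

Round 1 — Oakham overflows (initial).
  Brook: +70 → 70 < 90
  Claymore: +90 → 90 ≥ 80
  Eston: +30 → 30 < 50
Round 2 — Claymore overflows.
  Eston: +90 → 120 ≥ 50
Round 3 — Eston overflows.
  Glade: +15 → 15 < 70
  Jarrow: +90 → 90 < 100
No further overflows.

Ashby, Brook, Dunlea, Fallow, Glade, Jarrow, Newell, Perry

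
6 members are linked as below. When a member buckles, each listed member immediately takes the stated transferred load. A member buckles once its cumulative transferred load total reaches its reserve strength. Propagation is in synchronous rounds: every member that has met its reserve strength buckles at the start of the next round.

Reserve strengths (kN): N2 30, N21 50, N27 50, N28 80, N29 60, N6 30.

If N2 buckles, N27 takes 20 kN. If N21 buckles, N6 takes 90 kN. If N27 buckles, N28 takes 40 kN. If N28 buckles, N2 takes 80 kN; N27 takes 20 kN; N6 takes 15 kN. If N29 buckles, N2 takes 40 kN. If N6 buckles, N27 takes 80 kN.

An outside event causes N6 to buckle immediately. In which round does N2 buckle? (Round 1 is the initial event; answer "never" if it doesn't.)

Round 1 — N6 buckles (initial).
  N27: +80 → 80 ≥ 50
Round 2 — N27 buckles.
  N28: +40 → 40 < 80
No further bucklings.

never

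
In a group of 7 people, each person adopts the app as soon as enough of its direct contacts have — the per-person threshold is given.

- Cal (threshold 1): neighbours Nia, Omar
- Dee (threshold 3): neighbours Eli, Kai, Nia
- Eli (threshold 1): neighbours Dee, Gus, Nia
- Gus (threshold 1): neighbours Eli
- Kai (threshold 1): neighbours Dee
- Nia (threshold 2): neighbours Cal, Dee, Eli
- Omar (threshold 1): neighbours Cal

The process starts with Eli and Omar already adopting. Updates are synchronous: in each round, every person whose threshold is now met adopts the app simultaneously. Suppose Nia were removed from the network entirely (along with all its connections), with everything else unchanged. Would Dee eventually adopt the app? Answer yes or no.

With Nia removed:
Round 1 — Eli, Omar adopt the app (initial).
Round 2 — checking thresholds:
  Cal: 1 of 1 neighbours ≥ 1, adopts the app.
  Dee: 1 of 2 neighbours < 3, not yet.
  Gus: 1 of 1 neighbours ≥ 1, adopts the app.
Round 3 — no new adoptions; cascade stops.

no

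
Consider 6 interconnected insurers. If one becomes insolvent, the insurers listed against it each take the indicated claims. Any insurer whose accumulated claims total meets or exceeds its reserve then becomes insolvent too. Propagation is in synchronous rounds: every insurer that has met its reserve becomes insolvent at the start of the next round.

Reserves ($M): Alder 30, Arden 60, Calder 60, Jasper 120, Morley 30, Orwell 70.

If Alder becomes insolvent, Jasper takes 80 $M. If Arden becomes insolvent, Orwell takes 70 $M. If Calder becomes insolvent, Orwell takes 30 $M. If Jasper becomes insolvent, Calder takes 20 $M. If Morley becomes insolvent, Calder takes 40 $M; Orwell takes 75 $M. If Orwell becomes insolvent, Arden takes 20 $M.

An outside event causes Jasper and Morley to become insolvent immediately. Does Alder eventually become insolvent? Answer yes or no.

Round 1 — Jasper, Morley become insolvent (initial).
  Calder: +20+40 → 60 ≥ 60
  Orwell: +75 → 75 ≥ 70
Round 2 — Calder, Orwell become insolvent.
  Arden: +20 → 20 < 60
No further insolvencies.

no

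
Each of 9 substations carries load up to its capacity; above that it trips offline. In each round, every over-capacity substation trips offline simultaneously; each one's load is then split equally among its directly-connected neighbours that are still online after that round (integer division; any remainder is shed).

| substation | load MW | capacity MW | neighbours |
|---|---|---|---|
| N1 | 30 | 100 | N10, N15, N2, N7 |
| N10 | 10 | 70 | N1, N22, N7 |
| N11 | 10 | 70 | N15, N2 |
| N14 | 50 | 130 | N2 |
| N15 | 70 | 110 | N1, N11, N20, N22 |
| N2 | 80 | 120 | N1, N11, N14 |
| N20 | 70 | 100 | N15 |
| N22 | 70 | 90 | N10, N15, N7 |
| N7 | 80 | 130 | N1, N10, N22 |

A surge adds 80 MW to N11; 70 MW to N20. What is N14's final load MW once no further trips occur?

Round 1 — N11 at 90 > 70; N20 at 140 > 100. N11, N20 trip offline.
  N11 sheds 90 MW to N15, N2: 45 each.
    N15: 70+45 = 115 > 110
    N2: 80+45 = 125 > 120
  N20 sheds 140 MW to N15: 140 each.
    N15: 115+140 = 255 > 110
Round 2 — N15, N2 trip offline.
  N15 sheds 255 MW to N1, N22: 127 each (1 lost).
    N1: 30+127 = 157 > 100
    N22: 70+127 = 197 > 90
  N2 sheds 125 MW to N1, N14: 62 each (1 lost).
    N1: 157+62 = 219 > 100
    N14: 50+62 = 112 ≤ 130
Round 3 — N1, N22 trip offline.
  N1 sheds 219 MW to N10, N7: 109 each (1 lost).
    N10: 10+109 = 119 > 70
    N7: 80+109 = 189 > 130
  N22 sheds 197 MW to N10, N7: 98 each (1 lost).
    N10: 119+98 = 217 > 70
    N7: 189+98 = 287 > 130
Round 4 — N10, N7 trip offline.
  N10 sheds 217 MW: no online neighbours, lost.
  N7 sheds 287 MW: no online neighbours, lost.
No further trips.

112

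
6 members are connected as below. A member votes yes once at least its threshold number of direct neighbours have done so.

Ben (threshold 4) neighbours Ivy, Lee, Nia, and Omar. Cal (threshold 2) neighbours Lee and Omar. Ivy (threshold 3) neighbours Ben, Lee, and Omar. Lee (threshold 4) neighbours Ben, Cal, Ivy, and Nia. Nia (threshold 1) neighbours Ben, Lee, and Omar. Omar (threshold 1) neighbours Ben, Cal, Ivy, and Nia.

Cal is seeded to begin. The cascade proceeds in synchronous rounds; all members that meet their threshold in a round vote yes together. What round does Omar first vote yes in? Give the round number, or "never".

2

Round 1 — Cal votes yes (initial).
Round 2 — checking thresholds:
  Lee: 1 of 4 neighbours < 4, holds.
  Omar: 1 of 4 neighbours ≥ 1, votes yes.
Round 3 — checking thresholds:
  Ben: 1 of 4 neighbours < 4, holds.
  Ivy: 1 of 3 neighbours < 3, holds.
  Lee: 1 of 4 neighbours < 4, holds.
  Nia: 1 of 3 neighbours ≥ 1, votes yes.
Round 4 — no new yes votes; cascade stops.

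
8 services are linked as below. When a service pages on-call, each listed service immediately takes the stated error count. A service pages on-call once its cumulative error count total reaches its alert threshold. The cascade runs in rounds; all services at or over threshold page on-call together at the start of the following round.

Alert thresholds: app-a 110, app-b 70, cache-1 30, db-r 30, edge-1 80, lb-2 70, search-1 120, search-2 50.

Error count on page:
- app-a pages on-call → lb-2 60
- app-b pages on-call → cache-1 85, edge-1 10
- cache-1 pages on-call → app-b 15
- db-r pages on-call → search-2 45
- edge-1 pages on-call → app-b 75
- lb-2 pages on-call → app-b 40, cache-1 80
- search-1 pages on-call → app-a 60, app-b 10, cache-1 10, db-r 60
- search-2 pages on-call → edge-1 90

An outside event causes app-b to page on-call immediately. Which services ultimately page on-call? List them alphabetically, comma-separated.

Round 1 — app-b pages on-call (initial).
  cache-1: +85 → 85 ≥ 30
  edge-1: +10 → 10 < 80
Round 2 — cache-1 pages on-call.
No further pages.

app-b, cache-1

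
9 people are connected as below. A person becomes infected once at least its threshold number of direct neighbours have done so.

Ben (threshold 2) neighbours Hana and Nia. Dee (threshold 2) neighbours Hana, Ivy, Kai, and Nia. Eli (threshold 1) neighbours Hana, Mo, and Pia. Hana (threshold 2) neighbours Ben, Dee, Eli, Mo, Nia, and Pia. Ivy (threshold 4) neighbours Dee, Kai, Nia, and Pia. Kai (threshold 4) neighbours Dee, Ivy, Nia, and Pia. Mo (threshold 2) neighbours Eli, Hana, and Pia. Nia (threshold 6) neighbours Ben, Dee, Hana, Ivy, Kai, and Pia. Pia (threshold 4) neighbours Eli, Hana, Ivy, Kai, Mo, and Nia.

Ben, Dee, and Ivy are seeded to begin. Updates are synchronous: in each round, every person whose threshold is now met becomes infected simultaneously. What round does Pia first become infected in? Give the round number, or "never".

Round 1 — Ben, Dee, Ivy become infected (initial).
Round 2 — checking thresholds:
  Hana: 2 of 6 neighbours ≥ 2, becomes infected.
  Kai: 2 of 4 neighbours < 4, not yet.
  Nia: 3 of 6 neighbours < 6, not yet.
  Pia: 1 of 6 neighbours < 4, not yet.
Round 3 — checking thresholds:
  Eli: 1 of 3 neighbours ≥ 1, becomes infected.
  Kai: 2 of 4 neighbours < 4, not yet.
  Mo: 1 of 3 neighbours < 2, not yet.
  Nia: 4 of 6 neighbours < 6, not yet.
  Pia: 2 of 6 neighbours < 4, not yet.
Round 4 — checking thresholds:
  Kai: 2 of 4 neighbours < 4, not yet.
  Mo: 2 of 3 neighbours ≥ 2, becomes infected.
  Nia: 4 of 6 neighbours < 6, not yet.
  Pia: 3 of 6 neighbours < 4, not yet.
Round 5 — checking thresholds:
  Kai: 2 of 4 neighbours < 4, not yet.
  Nia: 4 of 6 neighbours < 6, not yet.
  Pia: 4 of 6 neighbours ≥ 4, becomes infected.
Round 6 — no new infections; cascade stops.

5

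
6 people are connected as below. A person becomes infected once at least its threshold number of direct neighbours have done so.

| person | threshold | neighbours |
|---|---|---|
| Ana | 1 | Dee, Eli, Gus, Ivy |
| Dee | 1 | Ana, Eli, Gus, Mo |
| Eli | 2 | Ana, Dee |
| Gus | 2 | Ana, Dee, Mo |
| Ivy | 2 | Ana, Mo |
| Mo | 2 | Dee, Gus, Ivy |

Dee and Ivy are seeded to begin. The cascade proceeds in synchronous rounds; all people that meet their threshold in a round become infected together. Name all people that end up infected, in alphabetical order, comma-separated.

Round 1 — Dee, Ivy become infected (initial).
Round 2 — checking thresholds:
  Ana: 2 of 4 neighbours ≥ 1, becomes infected.
  Eli: 1 of 2 neighbours < 2, holds.
  Gus: 1 of 3 neighbours < 2, holds.
  Mo: 2 of 3 neighbours ≥ 2, becomes infected.
Round 3 — checking thresholds:
  Eli: 2 of 2 neighbours ≥ 2, becomes infected.
  Gus: 3 of 3 neighbours ≥ 2, becomes infected.
Round 4 — no new infections; cascade stops.

Ana, Dee, Eli, Gus, Ivy, Mo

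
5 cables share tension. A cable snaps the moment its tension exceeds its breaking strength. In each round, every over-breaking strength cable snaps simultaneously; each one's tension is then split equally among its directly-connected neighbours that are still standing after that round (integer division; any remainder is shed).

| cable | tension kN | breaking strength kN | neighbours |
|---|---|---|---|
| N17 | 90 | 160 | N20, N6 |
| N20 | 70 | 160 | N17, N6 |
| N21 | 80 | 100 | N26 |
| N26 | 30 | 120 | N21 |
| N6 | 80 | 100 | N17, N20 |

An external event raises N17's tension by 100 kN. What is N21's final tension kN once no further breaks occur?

80

Round 1 — N17 at 190 > 160. N17 snaps.
  N17 sheds 190 kN to N20, N6: 95 each.
    N20: 70+95 = 165 > 160
    N6: 80+95 = 175 > 100
Round 2 — N20, N6 snap.
  N20 sheds 165 kN: no online neighbours, lost.
  N6 sheds 175 kN: no online neighbours, lost.
No further breaks.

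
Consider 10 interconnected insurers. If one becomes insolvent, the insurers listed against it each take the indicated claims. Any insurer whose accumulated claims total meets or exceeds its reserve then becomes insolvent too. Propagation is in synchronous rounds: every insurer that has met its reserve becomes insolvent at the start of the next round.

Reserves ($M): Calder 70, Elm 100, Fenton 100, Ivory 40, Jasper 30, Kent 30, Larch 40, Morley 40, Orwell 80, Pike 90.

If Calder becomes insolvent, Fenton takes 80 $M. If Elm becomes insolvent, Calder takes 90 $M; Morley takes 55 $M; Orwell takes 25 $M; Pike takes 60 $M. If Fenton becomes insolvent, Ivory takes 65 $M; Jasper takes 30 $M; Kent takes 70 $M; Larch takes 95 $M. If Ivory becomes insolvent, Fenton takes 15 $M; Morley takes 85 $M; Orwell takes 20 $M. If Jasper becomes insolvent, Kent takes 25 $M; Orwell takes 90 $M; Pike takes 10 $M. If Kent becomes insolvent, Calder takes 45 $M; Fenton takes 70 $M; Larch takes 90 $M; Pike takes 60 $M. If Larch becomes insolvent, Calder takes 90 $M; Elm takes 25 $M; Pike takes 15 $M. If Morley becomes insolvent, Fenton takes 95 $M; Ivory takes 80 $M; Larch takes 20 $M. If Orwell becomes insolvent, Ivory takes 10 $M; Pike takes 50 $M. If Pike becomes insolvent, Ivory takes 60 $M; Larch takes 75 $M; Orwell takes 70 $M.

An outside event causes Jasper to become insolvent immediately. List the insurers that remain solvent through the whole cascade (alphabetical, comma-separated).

Round 1 — Jasper becomes insolvent (initial).
  Kent: +25 → 25 < 30
  Orwell: +90 → 90 ≥ 80
  Pike: +10 → 10 < 90
Round 2 — Orwell becomes insolvent.
  Ivory: +10 → 10 < 40
  Pike: +50 → 60 < 90
No further insolvencies.

Calder, Elm, Fenton, Ivory, Kent, Larch, Morley, Pike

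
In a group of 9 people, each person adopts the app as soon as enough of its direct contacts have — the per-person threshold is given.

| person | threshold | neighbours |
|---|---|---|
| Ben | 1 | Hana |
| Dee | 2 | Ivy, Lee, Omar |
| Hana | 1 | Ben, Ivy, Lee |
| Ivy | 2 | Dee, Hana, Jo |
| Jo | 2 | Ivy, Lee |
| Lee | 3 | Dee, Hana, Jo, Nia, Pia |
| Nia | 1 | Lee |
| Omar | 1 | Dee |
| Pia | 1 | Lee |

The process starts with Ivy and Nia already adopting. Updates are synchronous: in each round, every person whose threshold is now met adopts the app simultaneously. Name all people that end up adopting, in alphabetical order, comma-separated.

Ben, Hana, Ivy, Nia

Round 1 — Ivy, Nia adopt the app (initial).
Round 2 — checking thresholds:
  Dee: 1 of 3 neighbours < 2, below threshold.
  Hana: 1 of 3 neighbours ≥ 1, adopts the app.
  Jo: 1 of 2 neighbours < 2, below threshold.
  Lee: 1 of 5 neighbours < 3, below threshold.
Round 3 — checking thresholds:
  Ben: 1 of 1 neighbours ≥ 1, adopts the app.
  Dee: 1 of 3 neighbours < 2, below threshold.
  Jo: 1 of 2 neighbours < 2, below threshold.
  Lee: 2 of 5 neighbours < 3, below threshold.
Round 4 — no new adoptions; cascade stops.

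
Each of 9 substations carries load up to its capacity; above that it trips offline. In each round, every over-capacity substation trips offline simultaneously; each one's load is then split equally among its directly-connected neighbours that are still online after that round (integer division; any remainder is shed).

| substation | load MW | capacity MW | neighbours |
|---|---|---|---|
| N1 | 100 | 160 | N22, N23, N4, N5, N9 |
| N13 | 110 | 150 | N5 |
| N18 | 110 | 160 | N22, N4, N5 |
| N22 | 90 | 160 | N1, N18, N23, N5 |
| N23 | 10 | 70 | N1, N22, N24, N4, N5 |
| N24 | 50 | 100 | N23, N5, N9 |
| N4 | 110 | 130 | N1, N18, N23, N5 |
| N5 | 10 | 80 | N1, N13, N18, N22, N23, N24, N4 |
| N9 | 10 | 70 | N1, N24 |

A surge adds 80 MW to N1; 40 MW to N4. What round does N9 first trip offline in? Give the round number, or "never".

4

Round 1 — N1 at 180 > 160; N4 at 150 > 130. N1, N4 trip offline.
  N1 sheds 180 MW to N22, N23, N5, N9: 45 each.
    N22: 90+45 = 135 ≤ 160
    N23: 10+45 = 55 ≤ 70
    N5: 10+45 = 55 ≤ 80
    N9: 10+45 = 55 ≤ 70
  N4 sheds 150 MW to N18, N23, N5: 50 each.
    N18: 110+50 = 160 ≤ 160
    N23: 55+50 = 105 > 70
    N5: 55+50 = 105 > 80
Round 2 — N23, N5 trip offline.
  N23 sheds 105 MW to N22, N24: 52 each (1 lost).
    N22: 135+52 = 187 > 160
    N24: 50+52 = 102 > 100
  N5 sheds 105 MW to N13, N18, N22, N24: 26 each (1 lost).
    N13: 110+26 = 136 ≤ 150
    N18: 160+26 = 186 > 160
    N22: 187+26 = 213 > 160
    N24: 102+26 = 128 > 100
Round 3 — N18, N22, N24 trip offline.
  N18 sheds 186 MW: no online neighbours, lost.
  N22 sheds 213 MW: no online neighbours, lost.
  N24 sheds 128 MW to N9: 128 each.
    N9: 55+128 = 183 > 70
Round 4 — N9 trips offline.
  N9 sheds 183 MW: no online neighbours, lost.
No further trips.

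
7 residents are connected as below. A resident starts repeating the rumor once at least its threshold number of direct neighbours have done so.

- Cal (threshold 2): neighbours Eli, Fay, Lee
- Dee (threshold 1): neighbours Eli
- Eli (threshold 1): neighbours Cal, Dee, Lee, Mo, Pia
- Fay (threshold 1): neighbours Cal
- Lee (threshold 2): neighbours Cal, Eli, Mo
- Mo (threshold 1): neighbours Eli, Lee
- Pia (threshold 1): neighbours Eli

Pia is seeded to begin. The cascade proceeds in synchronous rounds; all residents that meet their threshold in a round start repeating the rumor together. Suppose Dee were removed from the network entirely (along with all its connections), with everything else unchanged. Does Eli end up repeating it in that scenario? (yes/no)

With Dee removed:
Round 1 — Pia starts repeating the rumor (initial).
Round 2 — checking thresholds:
  Eli: 1 of 4 neighbours ≥ 1, starts repeating the rumor.
Round 3 — checking thresholds:
  Cal: 1 of 3 neighbours < 2, not yet.
  Lee: 1 of 3 neighbours < 2, not yet.
  Mo: 1 of 2 neighbours ≥ 1, starts repeating the rumor.
Round 4 — checking thresholds:
  Cal: 1 of 3 neighbours < 2, not yet.
  Lee: 2 of 3 neighbours ≥ 2, starts repeating the rumor.
Round 5 — checking thresholds:
  Cal: 2 of 3 neighbours ≥ 2, starts repeating the rumor.
Round 6 — checking thresholds:
  Fay: 1 of 1 neighbours ≥ 1, starts repeating the rumor.
Round 7 — no new spreads; cascade stops.

yes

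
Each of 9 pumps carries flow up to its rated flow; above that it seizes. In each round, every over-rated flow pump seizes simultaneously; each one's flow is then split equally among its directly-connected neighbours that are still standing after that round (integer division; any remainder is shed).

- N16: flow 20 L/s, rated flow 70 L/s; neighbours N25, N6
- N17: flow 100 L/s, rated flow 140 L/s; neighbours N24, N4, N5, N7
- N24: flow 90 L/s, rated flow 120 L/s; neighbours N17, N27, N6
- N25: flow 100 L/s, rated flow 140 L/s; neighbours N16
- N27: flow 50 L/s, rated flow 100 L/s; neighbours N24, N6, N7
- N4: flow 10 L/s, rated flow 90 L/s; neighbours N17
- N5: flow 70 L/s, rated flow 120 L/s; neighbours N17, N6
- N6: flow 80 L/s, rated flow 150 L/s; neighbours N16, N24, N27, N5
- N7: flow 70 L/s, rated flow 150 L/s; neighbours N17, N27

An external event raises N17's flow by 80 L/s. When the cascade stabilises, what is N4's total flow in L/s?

Round 1 — N17 at 180 > 140. N17 seizes.
  N17 sheds 180 L/s to N24, N4, N5, N7: 45 each.
    N24: 90+45 = 135 > 120
    N4: 10+45 = 55 ≤ 90
    N5: 70+45 = 115 ≤ 120
    N7: 70+45 = 115 ≤ 150
Round 2 — N24 seizes.
  N24 sheds 135 L/s to N27, N6: 67 each (1 lost).
    N27: 50+67 = 117 > 100
    N6: 80+67 = 147 ≤ 150
Round 3 — N27 seizes.
  N27 sheds 117 L/s to N6, N7: 58 each (1 lost).
    N6: 147+58 = 205 > 150
    N7: 115+58 = 173 > 150
Round 4 — N6, N7 seize.
  N6 sheds 205 L/s to N16, N5: 102 each (1 lost).
    N16: 20+102 = 122 > 70
    N5: 115+102 = 217 > 120
  N7 sheds 173 L/s: no online neighbours, lost.
Round 5 — N16, N5 seize.
  N16 sheds 122 L/s to N25: 122 each.
    N25: 100+122 = 222 > 140
  N5 sheds 217 L/s: no online neighbours, lost.
Round 6 — N25 seizes.
  N25 sheds 222 L/s: no online neighbours, lost.
No further seizures.

55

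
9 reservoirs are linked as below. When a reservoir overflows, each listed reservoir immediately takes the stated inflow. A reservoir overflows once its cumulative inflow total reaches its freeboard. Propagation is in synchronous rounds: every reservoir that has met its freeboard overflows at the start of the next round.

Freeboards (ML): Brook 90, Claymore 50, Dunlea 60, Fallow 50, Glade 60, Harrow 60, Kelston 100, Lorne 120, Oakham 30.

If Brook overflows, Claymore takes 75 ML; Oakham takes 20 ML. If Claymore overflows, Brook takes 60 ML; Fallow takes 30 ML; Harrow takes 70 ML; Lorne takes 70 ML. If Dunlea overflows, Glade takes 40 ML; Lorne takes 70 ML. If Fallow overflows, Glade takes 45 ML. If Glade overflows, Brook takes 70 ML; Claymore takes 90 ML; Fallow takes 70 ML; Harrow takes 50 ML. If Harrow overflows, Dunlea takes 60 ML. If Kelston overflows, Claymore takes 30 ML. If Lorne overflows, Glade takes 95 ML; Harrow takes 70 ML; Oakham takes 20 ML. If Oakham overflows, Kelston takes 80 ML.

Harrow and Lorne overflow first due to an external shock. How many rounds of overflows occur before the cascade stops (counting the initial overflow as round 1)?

Round 1 — Harrow, Lorne overflow (initial).
  Dunlea: +60 → 60 ≥ 60
  Glade: +95 → 95 ≥ 60
  Oakham: +20 → 20 < 30
Round 2 — Dunlea, Glade overflow.
  Brook: +70 → 70 < 90
  Claymore: +90 → 90 ≥ 50
  Fallow: +70 → 70 ≥ 50
Round 3 — Claymore, Fallow overflow.
  Brook: +60 → 130 ≥ 90
Round 4 — Brook overflows.
  Oakham: +20 → 40 ≥ 30
Round 5 — Oakham overflows.
  Kelston: +80 → 80 < 100
No further overflows.

5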